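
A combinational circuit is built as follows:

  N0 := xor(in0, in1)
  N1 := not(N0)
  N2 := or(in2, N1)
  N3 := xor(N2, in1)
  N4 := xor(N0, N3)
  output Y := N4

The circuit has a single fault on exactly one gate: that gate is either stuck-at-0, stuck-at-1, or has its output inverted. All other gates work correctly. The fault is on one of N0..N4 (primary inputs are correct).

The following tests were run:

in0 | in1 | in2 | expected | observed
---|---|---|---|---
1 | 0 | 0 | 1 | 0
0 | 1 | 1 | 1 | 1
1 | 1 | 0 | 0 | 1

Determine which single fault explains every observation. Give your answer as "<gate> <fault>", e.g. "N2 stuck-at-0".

N1 inverted output

Fault-free values for test 1 (in0=1, in1=0, in2=0): N0=1, N1=0, N2=0, N3=0, N4=1, giving Y=1. Observed 0.
Test 1: faults giving observed 0 are {N1 stuck-at-1, N1 inverted output, N2 stuck-at-1, N2 inverted output, N3 stuck-at-1, N3 inverted output, N4 stuck-at-0, N4 inverted output}.
Test 2 (in0=0, in1=1, in2=1): fault-free N0=1, N1=0, N2=1, N3=0, N4=1 → 1; observed 1. Eliminates N2 inverted output, N3 stuck-at-1, N3 inverted output, N4 stuck-at-0, N4 inverted output.
Test 3 (in0=1, in1=1, in2=0): fault-free N0=0, N1=1, N2=1, N3=0, N4=0 → 0; observed 1. Eliminates N1 stuck-at-1, N2 stuck-at-1.
Only N1 inverted output is consistent with every test.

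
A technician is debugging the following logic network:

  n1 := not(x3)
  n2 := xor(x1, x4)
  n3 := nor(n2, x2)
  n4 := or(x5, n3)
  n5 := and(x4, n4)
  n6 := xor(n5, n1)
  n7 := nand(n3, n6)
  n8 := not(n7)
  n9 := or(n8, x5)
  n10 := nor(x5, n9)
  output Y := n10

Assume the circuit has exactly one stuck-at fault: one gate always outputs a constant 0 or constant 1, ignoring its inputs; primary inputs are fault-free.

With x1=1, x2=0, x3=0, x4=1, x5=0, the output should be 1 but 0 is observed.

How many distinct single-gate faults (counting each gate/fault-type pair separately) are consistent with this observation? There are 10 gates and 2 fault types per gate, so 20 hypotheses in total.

8

Fault-free: n1=1, n2=0, n3=1, n4=1, n5=1, n6=0, n7=1, n8=0, n9=0, n10=1 → 1. Observed 0.
  n1: stuck-at-0 ✓; others ✗
  n2: none of the 2 fault types match ✗
  n3: none of the 2 fault types match ✗
  n4: stuck-at-0 ✓; others ✗
  n5: stuck-at-0 ✓; others ✗
  n6: stuck-at-1 ✓; others ✗
  n7: stuck-at-0 ✓; others ✗
  n8: stuck-at-1 ✓; others ✗
  n9: stuck-at-1 ✓; others ✗
  n10: stuck-at-0 ✓; others ✗
Consistent faults: {n1 stuck-at-0, n4 stuck-at-0, n5 stuck-at-0, n6 stuck-at-1, n7 stuck-at-0, n8 stuck-at-1, n9 stuck-at-1, n10 stuck-at-0} — 8 in all.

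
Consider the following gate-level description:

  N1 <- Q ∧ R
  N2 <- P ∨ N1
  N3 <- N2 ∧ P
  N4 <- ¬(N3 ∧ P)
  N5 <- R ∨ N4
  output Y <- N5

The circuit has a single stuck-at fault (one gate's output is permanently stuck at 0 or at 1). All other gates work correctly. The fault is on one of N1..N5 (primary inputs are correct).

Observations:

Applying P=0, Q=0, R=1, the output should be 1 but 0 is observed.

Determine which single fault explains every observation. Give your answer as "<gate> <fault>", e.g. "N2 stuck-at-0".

N5 stuck-at-0

Fault-free values for test 1 (P=0, Q=0, R=1): N1=0, N2=0, N3=0, N4=1, N5=1, giving Y=1. Observed 0.
Test 1: faults giving observed 0 are {N5 stuck-at-0}.
Only N5 stuck-at-0 is consistent with every test.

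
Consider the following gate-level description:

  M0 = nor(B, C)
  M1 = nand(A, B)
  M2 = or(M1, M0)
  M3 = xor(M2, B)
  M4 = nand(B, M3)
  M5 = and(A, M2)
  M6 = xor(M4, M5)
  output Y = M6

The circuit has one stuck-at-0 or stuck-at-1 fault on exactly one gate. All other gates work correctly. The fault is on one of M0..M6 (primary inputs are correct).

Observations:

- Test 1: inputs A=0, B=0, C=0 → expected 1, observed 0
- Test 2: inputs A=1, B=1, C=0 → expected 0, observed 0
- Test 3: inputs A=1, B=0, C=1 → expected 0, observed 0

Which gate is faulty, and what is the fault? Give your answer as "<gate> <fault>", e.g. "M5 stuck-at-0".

M6 stuck-at-0

Fault-free values for test 1 (A=0, B=0, C=0): M0=1, M1=1, M2=1, M3=1, M4=1, M5=0, M6=1, giving Y=1. Observed 0.
Test 1: faults giving observed 0 are {M4 stuck-at-0, M5 stuck-at-1, M6 stuck-at-0}.
Test 2 (A=1, B=1, C=0): fault-free M0=0, M1=0, M2=0, M3=1, M4=0, M5=0, M6=0 → 0; observed 0. Eliminates M5 stuck-at-1.
Test 3 (A=1, B=0, C=1): fault-free M0=0, M1=1, M2=1, M3=1, M4=1, M5=1, M6=0 → 0; observed 0. Eliminates M4 stuck-at-0.
Only M6 stuck-at-0 is consistent with every test.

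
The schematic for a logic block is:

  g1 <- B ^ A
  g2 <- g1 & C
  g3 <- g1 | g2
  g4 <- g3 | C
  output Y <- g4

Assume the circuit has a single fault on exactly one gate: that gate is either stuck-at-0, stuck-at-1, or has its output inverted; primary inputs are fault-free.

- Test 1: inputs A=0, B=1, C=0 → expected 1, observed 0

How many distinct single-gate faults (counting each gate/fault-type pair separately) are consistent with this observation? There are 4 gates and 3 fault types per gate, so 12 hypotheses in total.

Fault-free: g1=1, g2=0, g3=1, g4=1 → 1. Observed 0.
  g1 stuck-at-0: output 0 ✓
  g1 stuck-at-1: output 1 ✗
  g1 inverted output: output 0 ✓
  g2 stuck-at-0: output 1 ✗
  g2 stuck-at-1: output 1 ✗
  g2 inverted output: output 1 ✗
  g3 stuck-at-0: output 0 ✓
  g3 stuck-at-1: output 1 ✗
  g3 inverted output: output 0 ✓
  g4 stuck-at-0: output 0 ✓
  g4 stuck-at-1: output 1 ✗
  g4 inverted output: output 0 ✓
Consistent faults: {g1 stuck-at-0, g1 inverted output, g3 stuck-at-0, g3 inverted output, g4 stuck-at-0, g4 inverted output} — 6 in all.

6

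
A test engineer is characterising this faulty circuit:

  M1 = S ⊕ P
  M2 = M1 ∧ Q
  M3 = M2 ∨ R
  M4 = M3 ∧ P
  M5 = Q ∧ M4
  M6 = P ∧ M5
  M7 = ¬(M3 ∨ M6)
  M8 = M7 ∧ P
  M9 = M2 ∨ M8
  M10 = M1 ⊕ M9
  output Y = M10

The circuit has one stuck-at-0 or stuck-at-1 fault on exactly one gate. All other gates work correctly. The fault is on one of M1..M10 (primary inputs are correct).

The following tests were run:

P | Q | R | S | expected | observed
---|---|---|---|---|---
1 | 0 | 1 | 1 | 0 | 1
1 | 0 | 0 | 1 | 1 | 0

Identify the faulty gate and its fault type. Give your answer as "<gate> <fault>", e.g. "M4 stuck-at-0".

Fault-free values for test 1 (P=1, Q=0, R=1, S=1): M1=0, M2=0, M3=1, M4=1, M5=0, M6=0, M7=0, M8=0, M9=0, M10=0, giving Y=0. Observed 1.
Test 1: faults giving observed 1 are {M1 stuck-at-1, M2 stuck-at-1, M3 stuck-at-0, M7 stuck-at-1, M8 stuck-at-1, M9 stuck-at-1, M10 stuck-at-1}.
Test 2 (P=1, Q=0, R=0, S=1): fault-free M1=0, M2=0, M3=0, M4=0, M5=0, M6=0, M7=1, M8=1, M9=1, M10=1 → 1; observed 0. Eliminates M2 stuck-at-1, M3 stuck-at-0, M7 stuck-at-1, M8 stuck-at-1, M9 stuck-at-1, M10 stuck-at-1.
Only M1 stuck-at-1 is consistent with every test.

M1 stuck-at-1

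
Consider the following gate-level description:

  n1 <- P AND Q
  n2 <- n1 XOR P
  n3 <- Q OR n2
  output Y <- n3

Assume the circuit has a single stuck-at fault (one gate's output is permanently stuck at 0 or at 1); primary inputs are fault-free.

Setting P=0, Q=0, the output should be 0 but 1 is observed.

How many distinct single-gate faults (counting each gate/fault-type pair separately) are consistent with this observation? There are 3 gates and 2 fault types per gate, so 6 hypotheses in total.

Fault-free: n1=0, n2=0, n3=0 → 0. Observed 1.
  n1 stuck-at-0: output 0 ✗
  n1 stuck-at-1: output 1 ✓
  n2 stuck-at-0: output 0 ✗
  n2 stuck-at-1: output 1 ✓
  n3 stuck-at-0: output 0 ✗
  n3 stuck-at-1: output 1 ✓
Consistent faults: {n1 stuck-at-1, n2 stuck-at-1, n3 stuck-at-1} — 3 in all.

3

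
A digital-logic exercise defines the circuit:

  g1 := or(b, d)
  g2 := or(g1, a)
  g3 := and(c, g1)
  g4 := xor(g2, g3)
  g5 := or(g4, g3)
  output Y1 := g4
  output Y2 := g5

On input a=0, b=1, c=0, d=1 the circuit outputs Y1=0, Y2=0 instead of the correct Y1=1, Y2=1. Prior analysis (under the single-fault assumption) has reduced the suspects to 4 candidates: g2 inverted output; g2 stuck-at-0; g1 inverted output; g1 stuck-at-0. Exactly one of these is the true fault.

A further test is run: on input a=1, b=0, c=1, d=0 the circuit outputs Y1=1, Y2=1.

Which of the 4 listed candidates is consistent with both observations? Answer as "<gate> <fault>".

g1 stuck-at-0

Evaluate each candidate on input a=1, b=0, c=1, d=0:
  g2 inverted output: g1=0, g2=0 [inverted output], g3=0, g4=0, g5=0 → Y1=0, Y2=0 — eliminated
  g2 stuck-at-0: g1=0, g2=0 [stuck-at-0], g3=0, g4=0, g5=0 → Y1=0, Y2=0 — eliminated
  g1 inverted output: g1=1 [inverted output], g2=1, g3=1, g4=0, g5=1 → Y1=0, Y2=1 — eliminated
  g1 stuck-at-0: g1=0 [stuck-at-0], g2=1, g3=0, g4=1, g5=1 → Y1=1, Y2=1 — matches
Only g1 stuck-at-0 reproduces the observed Y1=1, Y2=1.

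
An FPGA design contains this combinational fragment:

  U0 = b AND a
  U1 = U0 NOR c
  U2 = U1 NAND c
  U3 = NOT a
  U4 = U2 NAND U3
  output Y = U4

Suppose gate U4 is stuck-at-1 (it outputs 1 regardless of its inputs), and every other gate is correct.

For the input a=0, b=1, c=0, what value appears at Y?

1

Propagate with U4 forced: U0=0, U1=1, U2=1, U3=1, U4=1 [stuck-at-1].
So Y = 1. (Without the fault it would be 0.)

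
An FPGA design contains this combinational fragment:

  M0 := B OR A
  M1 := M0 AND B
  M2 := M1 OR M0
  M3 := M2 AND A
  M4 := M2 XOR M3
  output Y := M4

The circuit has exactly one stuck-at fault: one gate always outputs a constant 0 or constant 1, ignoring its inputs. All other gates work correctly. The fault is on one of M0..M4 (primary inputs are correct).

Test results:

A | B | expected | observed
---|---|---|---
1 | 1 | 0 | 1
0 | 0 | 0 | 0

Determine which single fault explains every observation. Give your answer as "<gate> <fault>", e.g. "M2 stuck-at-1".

M3 stuck-at-0

Fault-free values for test 1 (A=1, B=1): M0=1, M1=1, M2=1, M3=1, M4=0, giving Y=0. Observed 1.
Test 1: faults giving observed 1 are {M3 stuck-at-0, M4 stuck-at-1}.
Test 2 (A=0, B=0): fault-free M0=0, M1=0, M2=0, M3=0, M4=0 → 0; observed 0. Eliminates M4 stuck-at-1.
Only M3 stuck-at-0 is consistent with every test.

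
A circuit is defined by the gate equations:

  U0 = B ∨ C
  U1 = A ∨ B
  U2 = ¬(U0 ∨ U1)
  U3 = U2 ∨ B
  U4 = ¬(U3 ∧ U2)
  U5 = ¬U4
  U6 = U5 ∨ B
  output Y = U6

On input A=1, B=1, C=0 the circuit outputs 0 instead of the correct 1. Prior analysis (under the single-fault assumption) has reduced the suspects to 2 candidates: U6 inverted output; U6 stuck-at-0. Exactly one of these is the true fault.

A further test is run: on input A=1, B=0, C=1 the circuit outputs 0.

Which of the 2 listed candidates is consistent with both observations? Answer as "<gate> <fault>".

Evaluate each candidate on input A=1, B=0, C=1:
  U6 inverted output: U0=1, U1=1, U2=0, U3=0, U4=1, U5=0, U6=1 [inverted output] → 1 — eliminated
  U6 stuck-at-0: U0=1, U1=1, U2=0, U3=0, U4=1, U5=0, U6=0 [stuck-at-0] → 0 — matches
Only U6 stuck-at-0 reproduces the observed 0.

U6 stuck-at-0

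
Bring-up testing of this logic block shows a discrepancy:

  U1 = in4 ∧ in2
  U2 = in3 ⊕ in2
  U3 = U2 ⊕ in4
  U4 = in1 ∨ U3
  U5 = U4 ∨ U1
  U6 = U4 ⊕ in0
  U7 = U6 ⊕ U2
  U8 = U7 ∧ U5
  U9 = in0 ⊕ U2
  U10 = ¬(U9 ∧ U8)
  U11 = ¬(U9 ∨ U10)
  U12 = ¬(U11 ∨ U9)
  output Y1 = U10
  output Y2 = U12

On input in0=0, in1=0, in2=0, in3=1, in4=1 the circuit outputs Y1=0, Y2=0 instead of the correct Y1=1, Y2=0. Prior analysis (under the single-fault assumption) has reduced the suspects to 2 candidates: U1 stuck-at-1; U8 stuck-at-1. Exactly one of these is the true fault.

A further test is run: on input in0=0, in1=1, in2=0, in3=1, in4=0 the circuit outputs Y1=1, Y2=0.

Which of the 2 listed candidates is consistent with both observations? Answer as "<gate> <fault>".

Evaluate each candidate on input in0=0, in1=1, in2=0, in3=1, in4=0:
  U1 stuck-at-1: U1=1 [stuck-at-1], U2=1, U3=1, U4=1, U5=1, U6=1, U7=0, U8=0, U9=1, U10=1, U11=0, U12=0 → Y1=1, Y2=0 — matches
  U8 stuck-at-1: U1=0, U2=1, U3=1, U4=1, U5=1, U6=1, U7=0, U8=1 [stuck-at-1], U9=1, U10=0, U11=0, U12=0 → Y1=0, Y2=0 — eliminated
Only U1 stuck-at-1 reproduces the observed Y1=1, Y2=0.

U1 stuck-at-1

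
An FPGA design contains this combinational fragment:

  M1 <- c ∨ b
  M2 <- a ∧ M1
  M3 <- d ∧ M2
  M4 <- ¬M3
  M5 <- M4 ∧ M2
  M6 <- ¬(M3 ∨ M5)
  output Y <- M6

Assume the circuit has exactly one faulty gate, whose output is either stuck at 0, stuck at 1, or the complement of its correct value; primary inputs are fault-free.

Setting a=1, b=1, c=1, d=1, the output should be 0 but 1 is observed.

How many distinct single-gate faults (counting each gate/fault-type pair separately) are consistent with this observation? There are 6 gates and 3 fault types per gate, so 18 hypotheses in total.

6

Fault-free: M1=1, M2=1, M3=1, M4=0, M5=0, M6=0 → 0. Observed 1.
  M1: stuck-at-0, inverted output ✓; others ✗
  M2: stuck-at-0, inverted output ✓; others ✗
  M3: none of the 3 fault types match ✗
  M4: none of the 3 fault types match ✗
  M5: none of the 3 fault types match ✗
  M6: stuck-at-1, inverted output ✓; others ✗
Consistent faults: {M1 stuck-at-0, M1 inverted output, M2 stuck-at-0, M2 inverted output, M6 stuck-at-1, M6 inverted output} — 6 in all.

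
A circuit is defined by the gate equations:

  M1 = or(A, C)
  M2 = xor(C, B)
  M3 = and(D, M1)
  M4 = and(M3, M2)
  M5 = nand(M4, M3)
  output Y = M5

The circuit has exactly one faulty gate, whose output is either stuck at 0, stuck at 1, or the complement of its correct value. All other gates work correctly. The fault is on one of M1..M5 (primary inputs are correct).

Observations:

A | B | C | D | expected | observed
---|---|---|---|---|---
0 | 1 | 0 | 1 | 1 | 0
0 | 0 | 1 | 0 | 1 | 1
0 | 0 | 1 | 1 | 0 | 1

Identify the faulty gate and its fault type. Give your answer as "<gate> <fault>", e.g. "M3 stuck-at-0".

Fault-free values for test 1 (A=0, B=1, C=0, D=1): M1=0, M2=1, M3=0, M4=0, M5=1, giving Y=1. Observed 0.
Test 1: faults giving observed 0 are {M1 stuck-at-1, M1 inverted output, M3 stuck-at-1, M3 inverted output, M5 stuck-at-0, M5 inverted output}.
Test 2 (A=0, B=0, C=1, D=0): fault-free M1=1, M2=1, M3=0, M4=0, M5=1 → 1; observed 1. Eliminates M3 stuck-at-1, M3 inverted output, M5 stuck-at-0, M5 inverted output.
Test 3 (A=0, B=0, C=1, D=1): fault-free M1=1, M2=1, M3=1, M4=1, M5=0 → 0; observed 1. Eliminates M1 stuck-at-1.
Only M1 inverted output is consistent with every test.

M1 inverted output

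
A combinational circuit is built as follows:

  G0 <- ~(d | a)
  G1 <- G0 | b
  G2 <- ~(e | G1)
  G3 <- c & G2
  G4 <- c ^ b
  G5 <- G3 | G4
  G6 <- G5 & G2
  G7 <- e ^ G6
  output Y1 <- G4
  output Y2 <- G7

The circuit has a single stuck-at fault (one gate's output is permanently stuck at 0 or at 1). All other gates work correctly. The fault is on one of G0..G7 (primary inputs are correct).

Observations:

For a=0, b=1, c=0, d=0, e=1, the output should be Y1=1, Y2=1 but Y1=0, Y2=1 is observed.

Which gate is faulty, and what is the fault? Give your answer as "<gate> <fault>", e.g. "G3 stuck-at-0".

G4 stuck-at-0

Fault-free values for test 1 (a=0, b=1, c=0, d=0, e=1): G0=1, G1=1, G2=0, G3=0, G4=1, G5=1, G6=0, G7=1, giving Y1=1, Y2=1. Observed Y1=0, Y2=1.
Test 1: faults giving observed Y1=0, Y2=1 are {G4 stuck-at-0}.
Only G4 stuck-at-0 is consistent with every test.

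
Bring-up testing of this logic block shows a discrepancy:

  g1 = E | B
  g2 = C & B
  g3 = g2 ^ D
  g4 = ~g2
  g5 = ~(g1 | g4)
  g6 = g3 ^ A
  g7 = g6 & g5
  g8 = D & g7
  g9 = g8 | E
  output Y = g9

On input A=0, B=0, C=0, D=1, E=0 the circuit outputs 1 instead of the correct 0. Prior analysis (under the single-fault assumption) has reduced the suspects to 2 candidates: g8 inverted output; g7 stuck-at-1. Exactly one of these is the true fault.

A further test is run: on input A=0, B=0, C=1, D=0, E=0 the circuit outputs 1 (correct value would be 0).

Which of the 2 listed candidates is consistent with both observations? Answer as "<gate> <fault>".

Evaluate each candidate on input A=0, B=0, C=1, D=0, E=0:
  g8 inverted output: g1=0, g2=0, g3=0, g4=1, g5=0, g6=0, g7=0, g8=1 [inverted output], g9=1 → 1 — matches
  g7 stuck-at-1: g1=0, g2=0, g3=0, g4=1, g5=0, g6=0, g7=1 [stuck-at-1], g8=0, g9=0 → 0 — eliminated
Only g8 inverted output reproduces the observed 1.

g8 inverted output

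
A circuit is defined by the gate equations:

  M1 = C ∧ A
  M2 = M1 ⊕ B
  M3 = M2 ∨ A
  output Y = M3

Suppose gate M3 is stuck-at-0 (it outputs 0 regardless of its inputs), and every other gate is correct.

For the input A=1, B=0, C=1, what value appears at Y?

0

Propagate with M3 forced: M1=1, M2=1, M3=0 [stuck-at-0].
So Y = 0. (Without the fault it would be 1.)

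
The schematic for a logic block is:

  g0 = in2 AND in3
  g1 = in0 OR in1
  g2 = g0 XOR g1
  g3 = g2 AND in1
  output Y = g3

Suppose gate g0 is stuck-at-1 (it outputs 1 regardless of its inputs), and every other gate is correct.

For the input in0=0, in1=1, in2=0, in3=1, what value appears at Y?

0

Propagate with g0 forced: g0=1 [stuck-at-1], g1=1, g2=0, g3=0.
So Y = 0. (Without the fault it would be 1.)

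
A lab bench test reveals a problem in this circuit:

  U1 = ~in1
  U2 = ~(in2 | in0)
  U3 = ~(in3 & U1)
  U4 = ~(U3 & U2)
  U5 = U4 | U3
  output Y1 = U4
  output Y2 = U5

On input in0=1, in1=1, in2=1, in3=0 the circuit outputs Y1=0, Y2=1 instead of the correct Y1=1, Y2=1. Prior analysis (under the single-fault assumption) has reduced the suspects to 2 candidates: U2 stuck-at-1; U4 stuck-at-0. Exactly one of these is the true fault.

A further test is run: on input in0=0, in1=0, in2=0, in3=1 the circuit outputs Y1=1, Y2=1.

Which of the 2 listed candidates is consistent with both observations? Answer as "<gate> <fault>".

Evaluate each candidate on input in0=0, in1=0, in2=0, in3=1:
  U2 stuck-at-1: U1=1, U2=1 [stuck-at-1], U3=0, U4=1, U5=1 → Y1=1, Y2=1 — matches
  U4 stuck-at-0: U1=1, U2=1, U3=0, U4=0 [stuck-at-0], U5=0 → Y1=0, Y2=0 — eliminated
Only U2 stuck-at-1 reproduces the observed Y1=1, Y2=1.

U2 stuck-at-1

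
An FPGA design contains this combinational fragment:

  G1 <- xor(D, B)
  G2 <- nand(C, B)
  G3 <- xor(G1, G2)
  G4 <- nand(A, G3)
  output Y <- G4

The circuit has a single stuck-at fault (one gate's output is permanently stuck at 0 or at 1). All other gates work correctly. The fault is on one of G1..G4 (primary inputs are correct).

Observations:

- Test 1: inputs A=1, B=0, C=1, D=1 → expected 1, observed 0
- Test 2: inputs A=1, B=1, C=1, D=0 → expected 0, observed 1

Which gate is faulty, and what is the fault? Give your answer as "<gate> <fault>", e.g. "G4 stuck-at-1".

G1 stuck-at-0

Fault-free values for test 1 (A=1, B=0, C=1, D=1): G1=1, G2=1, G3=0, G4=1, giving Y=1. Observed 0.
Test 1: faults giving observed 0 are {G1 stuck-at-0, G2 stuck-at-0, G3 stuck-at-1, G4 stuck-at-0}.
Test 2 (A=1, B=1, C=1, D=0): fault-free G1=1, G2=0, G3=1, G4=0 → 0; observed 1. Eliminates G2 stuck-at-0, G3 stuck-at-1, G4 stuck-at-0.
Only G1 stuck-at-0 is consistent with every test.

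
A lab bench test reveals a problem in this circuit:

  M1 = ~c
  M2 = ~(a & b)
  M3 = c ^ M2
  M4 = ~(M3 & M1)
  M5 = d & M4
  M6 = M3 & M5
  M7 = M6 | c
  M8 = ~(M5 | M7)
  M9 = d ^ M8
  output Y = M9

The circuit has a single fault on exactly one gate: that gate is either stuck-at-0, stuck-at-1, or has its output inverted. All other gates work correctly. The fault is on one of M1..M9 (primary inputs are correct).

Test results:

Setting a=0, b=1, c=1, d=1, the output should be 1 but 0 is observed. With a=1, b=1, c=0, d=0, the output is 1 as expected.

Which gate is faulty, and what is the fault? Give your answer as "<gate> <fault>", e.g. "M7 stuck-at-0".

Fault-free values for test 1 (a=0, b=1, c=1, d=1): M1=0, M2=1, M3=0, M4=1, M5=1, M6=0, M7=1, M8=0, M9=1, giving Y=1. Observed 0.
Test 1: faults giving observed 0 are {M8 stuck-at-1, M8 inverted output, M9 stuck-at-0, M9 inverted output}.
Test 2 (a=1, b=1, c=0, d=0): fault-free M1=1, M2=0, M3=0, M4=1, M5=0, M6=0, M7=0, M8=1, M9=1 → 1; observed 1. Eliminates M8 inverted output, M9 stuck-at-0, M9 inverted output.
Only M8 stuck-at-1 is consistent with every test.

M8 stuck-at-1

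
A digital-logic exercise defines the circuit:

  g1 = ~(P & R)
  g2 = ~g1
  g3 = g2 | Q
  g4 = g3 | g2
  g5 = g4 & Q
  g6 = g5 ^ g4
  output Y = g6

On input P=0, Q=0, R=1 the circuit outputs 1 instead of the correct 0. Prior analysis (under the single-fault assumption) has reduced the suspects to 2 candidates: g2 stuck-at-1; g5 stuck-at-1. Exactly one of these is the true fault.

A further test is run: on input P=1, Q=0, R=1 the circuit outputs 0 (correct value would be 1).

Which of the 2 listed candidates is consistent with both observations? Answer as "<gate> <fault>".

g5 stuck-at-1

Evaluate each candidate on input P=1, Q=0, R=1:
  g2 stuck-at-1: g1=0, g2=1 [stuck-at-1], g3=1, g4=1, g5=0, g6=1 → 1 — eliminated
  g5 stuck-at-1: g1=0, g2=1, g3=1, g4=1, g5=1 [stuck-at-1], g6=0 → 0 — matches
Only g5 stuck-at-1 reproduces the observed 0.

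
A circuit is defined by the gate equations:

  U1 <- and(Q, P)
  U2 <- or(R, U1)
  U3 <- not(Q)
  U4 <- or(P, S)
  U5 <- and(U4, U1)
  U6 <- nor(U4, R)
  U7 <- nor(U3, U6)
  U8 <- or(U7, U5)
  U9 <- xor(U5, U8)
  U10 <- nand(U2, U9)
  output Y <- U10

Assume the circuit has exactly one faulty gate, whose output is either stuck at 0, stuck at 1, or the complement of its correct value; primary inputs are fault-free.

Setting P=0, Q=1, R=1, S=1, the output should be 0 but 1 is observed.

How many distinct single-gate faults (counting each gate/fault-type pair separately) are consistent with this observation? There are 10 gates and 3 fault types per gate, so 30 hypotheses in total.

Fault-free: U1=0, U2=1, U3=0, U4=1, U5=0, U6=0, U7=1, U8=1, U9=1, U10=0 → 0. Observed 1.
  U1: stuck-at-1, inverted output ✓; others ✗
  U2: stuck-at-0, inverted output ✓; others ✗
  U3: stuck-at-1, inverted output ✓; others ✗
  U4: none of the 3 fault types match ✗
  U5: stuck-at-1, inverted output ✓; others ✗
  U6: stuck-at-1, inverted output ✓; others ✗
  U7: stuck-at-0, inverted output ✓; others ✗
  U8: stuck-at-0, inverted output ✓; others ✗
  U9: stuck-at-0, inverted output ✓; others ✗
  U10: stuck-at-1, inverted output ✓; others ✗
Consistent faults: {U1 stuck-at-1, U1 inverted output, U2 stuck-at-0, U2 inverted output, U3 stuck-at-1, U3 inverted output, U5 stuck-at-1, U5 inverted output, U6 stuck-at-1, U6 inverted output, U7 stuck-at-0, U7 inverted output, U8 stuck-at-0, U8 inverted output, U9 stuck-at-0, U9 inverted output, U10 stuck-at-1, U10 inverted output} — 18 in all.

18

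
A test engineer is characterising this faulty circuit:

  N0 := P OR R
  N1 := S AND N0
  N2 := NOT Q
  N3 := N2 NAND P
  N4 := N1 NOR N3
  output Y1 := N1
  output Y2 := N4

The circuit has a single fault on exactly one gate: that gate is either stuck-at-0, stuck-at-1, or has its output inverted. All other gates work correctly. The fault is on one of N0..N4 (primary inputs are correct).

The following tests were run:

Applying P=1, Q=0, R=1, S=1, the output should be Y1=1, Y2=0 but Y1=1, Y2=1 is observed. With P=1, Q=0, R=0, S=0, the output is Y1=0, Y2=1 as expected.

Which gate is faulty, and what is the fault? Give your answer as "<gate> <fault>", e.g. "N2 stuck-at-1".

N4 stuck-at-1

Fault-free values for test 1 (P=1, Q=0, R=1, S=1): N0=1, N1=1, N2=1, N3=0, N4=0, giving Y1=1, Y2=0. Observed Y1=1, Y2=1.
Test 1: faults giving observed Y1=1, Y2=1 are {N4 stuck-at-1, N4 inverted output}.
Test 2 (P=1, Q=0, R=0, S=0): fault-free N0=1, N1=0, N2=1, N3=0, N4=1 → Y1=0, Y2=1; observed Y1=0, Y2=1. Eliminates N4 inverted output.
Only N4 stuck-at-1 is consistent with every test.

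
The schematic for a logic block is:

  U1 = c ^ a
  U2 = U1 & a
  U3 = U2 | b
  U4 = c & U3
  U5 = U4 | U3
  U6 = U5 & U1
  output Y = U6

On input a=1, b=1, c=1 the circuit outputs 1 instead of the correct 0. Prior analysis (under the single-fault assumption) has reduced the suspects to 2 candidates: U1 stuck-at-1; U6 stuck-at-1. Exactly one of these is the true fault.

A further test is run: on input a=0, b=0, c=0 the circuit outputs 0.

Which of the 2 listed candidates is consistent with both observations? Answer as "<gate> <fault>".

Evaluate each candidate on input a=0, b=0, c=0:
  U1 stuck-at-1: U1=1 [stuck-at-1], U2=0, U3=0, U4=0, U5=0, U6=0 → 0 — matches
  U6 stuck-at-1: U1=0, U2=0, U3=0, U4=0, U5=0, U6=1 [stuck-at-1] → 1 — eliminated
Only U1 stuck-at-1 reproduces the observed 0.

U1 stuck-at-1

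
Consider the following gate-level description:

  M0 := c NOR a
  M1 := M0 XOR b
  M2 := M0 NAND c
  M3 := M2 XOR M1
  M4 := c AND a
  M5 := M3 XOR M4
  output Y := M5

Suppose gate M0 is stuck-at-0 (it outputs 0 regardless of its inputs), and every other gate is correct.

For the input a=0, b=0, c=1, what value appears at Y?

Propagate with M0 forced: M0=0 [stuck-at-0], M1=0, M2=1, M3=1, M4=0, M5=1.
So Y = 1. (Same as the fault-free value — the fault is masked on this input.)

1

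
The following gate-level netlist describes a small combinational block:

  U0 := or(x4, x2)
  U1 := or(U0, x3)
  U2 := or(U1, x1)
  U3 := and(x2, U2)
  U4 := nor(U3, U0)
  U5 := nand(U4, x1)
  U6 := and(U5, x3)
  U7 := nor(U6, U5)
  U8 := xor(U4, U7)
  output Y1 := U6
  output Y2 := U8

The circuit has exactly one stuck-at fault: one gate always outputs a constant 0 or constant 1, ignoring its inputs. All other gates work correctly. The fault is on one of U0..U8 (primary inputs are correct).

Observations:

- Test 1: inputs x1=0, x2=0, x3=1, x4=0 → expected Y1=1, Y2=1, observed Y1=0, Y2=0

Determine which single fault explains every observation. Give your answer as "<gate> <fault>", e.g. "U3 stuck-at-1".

Fault-free values for test 1 (x1=0, x2=0, x3=1, x4=0): U0=0, U1=1, U2=1, U3=0, U4=1, U5=1, U6=1, U7=0, U8=1, giving Y1=1, Y2=1. Observed Y1=0, Y2=0.
Test 1: faults giving observed Y1=0, Y2=0 are {U5 stuck-at-0}.
Only U5 stuck-at-0 is consistent with every test.

U5 stuck-at-0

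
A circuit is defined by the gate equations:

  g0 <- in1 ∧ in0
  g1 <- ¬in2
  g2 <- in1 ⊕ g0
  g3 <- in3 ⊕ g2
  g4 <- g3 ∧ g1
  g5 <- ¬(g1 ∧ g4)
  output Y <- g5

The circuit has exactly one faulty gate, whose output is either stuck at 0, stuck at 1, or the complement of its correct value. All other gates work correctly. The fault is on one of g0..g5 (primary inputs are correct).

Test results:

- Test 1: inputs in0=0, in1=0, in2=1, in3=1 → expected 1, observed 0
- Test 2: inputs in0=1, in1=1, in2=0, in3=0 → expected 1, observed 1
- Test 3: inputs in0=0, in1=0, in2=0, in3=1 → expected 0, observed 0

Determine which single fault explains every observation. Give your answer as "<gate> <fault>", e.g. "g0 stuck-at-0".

g1 stuck-at-1

Fault-free values for test 1 (in0=0, in1=0, in2=1, in3=1): g0=0, g1=0, g2=0, g3=1, g4=0, g5=1, giving Y=1. Observed 0.
Test 1: faults giving observed 0 are {g1 stuck-at-1, g1 inverted output, g5 stuck-at-0, g5 inverted output}.
Test 2 (in0=1, in1=1, in2=0, in3=0): fault-free g0=1, g1=1, g2=0, g3=0, g4=0, g5=1 → 1; observed 1. Eliminates g5 stuck-at-0, g5 inverted output.
Test 3 (in0=0, in1=0, in2=0, in3=1): fault-free g0=0, g1=1, g2=0, g3=1, g4=1, g5=0 → 0; observed 0. Eliminates g1 inverted output.
Only g1 stuck-at-1 is consistent with every test.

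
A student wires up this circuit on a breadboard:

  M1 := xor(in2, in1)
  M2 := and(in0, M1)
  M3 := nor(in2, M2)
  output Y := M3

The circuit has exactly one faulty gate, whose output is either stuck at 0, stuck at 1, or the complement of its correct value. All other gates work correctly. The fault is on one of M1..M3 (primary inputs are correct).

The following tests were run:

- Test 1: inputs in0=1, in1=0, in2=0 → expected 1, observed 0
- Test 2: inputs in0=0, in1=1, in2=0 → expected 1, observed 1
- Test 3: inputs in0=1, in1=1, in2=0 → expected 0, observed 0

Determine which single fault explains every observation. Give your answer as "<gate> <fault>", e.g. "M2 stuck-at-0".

Fault-free values for test 1 (in0=1, in1=0, in2=0): M1=0, M2=0, M3=1, giving Y=1. Observed 0.
Test 1: faults giving observed 0 are {M1 stuck-at-1, M1 inverted output, M2 stuck-at-1, M2 inverted output, M3 stuck-at-0, M3 inverted output}.
Test 2 (in0=0, in1=1, in2=0): fault-free M1=1, M2=0, M3=1 → 1; observed 1. Eliminates M2 stuck-at-1, M2 inverted output, M3 stuck-at-0, M3 inverted output.
Test 3 (in0=1, in1=1, in2=0): fault-free M1=1, M2=1, M3=0 → 0; observed 0. Eliminates M1 inverted output.
Only M1 stuck-at-1 is consistent with every test.

M1 stuck-at-1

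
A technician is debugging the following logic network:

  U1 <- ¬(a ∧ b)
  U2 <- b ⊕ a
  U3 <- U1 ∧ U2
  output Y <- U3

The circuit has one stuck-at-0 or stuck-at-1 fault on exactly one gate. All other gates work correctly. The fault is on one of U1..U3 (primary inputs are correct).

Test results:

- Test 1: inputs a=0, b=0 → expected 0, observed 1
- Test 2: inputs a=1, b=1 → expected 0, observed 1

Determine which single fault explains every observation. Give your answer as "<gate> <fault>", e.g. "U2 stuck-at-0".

Fault-free values for test 1 (a=0, b=0): U1=1, U2=0, U3=0, giving Y=0. Observed 1.
Test 1: faults giving observed 1 are {U2 stuck-at-1, U3 stuck-at-1}.
Test 2 (a=1, b=1): fault-free U1=0, U2=0, U3=0 → 0; observed 1. Eliminates U2 stuck-at-1.
Only U3 stuck-at-1 is consistent with every test.

U3 stuck-at-1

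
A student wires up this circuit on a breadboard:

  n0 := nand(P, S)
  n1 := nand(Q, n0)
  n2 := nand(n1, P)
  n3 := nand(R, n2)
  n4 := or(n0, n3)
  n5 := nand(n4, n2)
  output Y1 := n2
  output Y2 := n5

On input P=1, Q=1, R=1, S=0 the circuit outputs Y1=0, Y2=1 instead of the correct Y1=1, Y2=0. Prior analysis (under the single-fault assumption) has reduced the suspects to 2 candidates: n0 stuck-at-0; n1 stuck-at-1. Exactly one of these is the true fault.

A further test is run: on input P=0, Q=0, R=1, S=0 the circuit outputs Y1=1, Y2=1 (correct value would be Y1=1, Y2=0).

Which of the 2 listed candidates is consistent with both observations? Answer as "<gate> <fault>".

n0 stuck-at-0

Evaluate each candidate on input P=0, Q=0, R=1, S=0:
  n0 stuck-at-0: n0=0 [stuck-at-0], n1=1, n2=1, n3=0, n4=0, n5=1 → Y1=1, Y2=1 — matches
  n1 stuck-at-1: n0=1, n1=1 [stuck-at-1], n2=1, n3=0, n4=1, n5=0 → Y1=1, Y2=0 — eliminated
Only n0 stuck-at-0 reproduces the observed Y1=1, Y2=1.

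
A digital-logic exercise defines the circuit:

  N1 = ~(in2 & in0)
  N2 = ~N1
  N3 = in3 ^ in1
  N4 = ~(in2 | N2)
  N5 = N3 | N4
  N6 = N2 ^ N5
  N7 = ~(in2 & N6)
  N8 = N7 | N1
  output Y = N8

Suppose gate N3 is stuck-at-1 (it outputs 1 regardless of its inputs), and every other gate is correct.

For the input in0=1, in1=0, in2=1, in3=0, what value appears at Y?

1

Propagate with N3 forced: N1=0, N2=1, N3=1 [stuck-at-1], N4=0, N5=1, N6=0, N7=1, N8=1.
So Y = 1. (Without the fault it would be 0.)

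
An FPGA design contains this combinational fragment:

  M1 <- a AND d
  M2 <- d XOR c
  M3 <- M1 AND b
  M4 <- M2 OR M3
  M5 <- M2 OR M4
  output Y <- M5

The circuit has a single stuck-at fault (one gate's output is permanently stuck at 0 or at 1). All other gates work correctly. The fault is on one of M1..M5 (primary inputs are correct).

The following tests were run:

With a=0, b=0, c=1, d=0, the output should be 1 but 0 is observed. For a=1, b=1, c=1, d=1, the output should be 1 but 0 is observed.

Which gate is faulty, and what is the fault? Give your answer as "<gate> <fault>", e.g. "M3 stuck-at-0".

Fault-free values for test 1 (a=0, b=0, c=1, d=0): M1=0, M2=1, M3=0, M4=1, M5=1, giving Y=1. Observed 0.
Test 1: faults giving observed 0 are {M2 stuck-at-0, M5 stuck-at-0}.
Test 2 (a=1, b=1, c=1, d=1): fault-free M1=1, M2=0, M3=1, M4=1, M5=1 → 1; observed 0. Eliminates M2 stuck-at-0.
Only M5 stuck-at-0 is consistent with every test.

M5 stuck-at-0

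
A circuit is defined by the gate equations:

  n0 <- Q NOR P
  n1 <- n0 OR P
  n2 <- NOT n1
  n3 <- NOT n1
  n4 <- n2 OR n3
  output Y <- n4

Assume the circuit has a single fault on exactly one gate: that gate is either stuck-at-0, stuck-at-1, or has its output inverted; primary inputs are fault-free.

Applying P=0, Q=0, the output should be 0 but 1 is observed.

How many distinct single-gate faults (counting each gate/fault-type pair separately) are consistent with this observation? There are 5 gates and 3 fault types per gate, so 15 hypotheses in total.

10

Fault-free: n0=1, n1=1, n2=0, n3=0, n4=0 → 0. Observed 1.
  n0: stuck-at-0, inverted output ✓; others ✗
  n1: stuck-at-0, inverted output ✓; others ✗
  n2: stuck-at-1, inverted output ✓; others ✗
  n3: stuck-at-1, inverted output ✓; others ✗
  n4: stuck-at-1, inverted output ✓; others ✗
Consistent faults: {n0 stuck-at-0, n0 inverted output, n1 stuck-at-0, n1 inverted output, n2 stuck-at-1, n2 inverted output, n3 stuck-at-1, n3 inverted output, n4 stuck-at-1, n4 inverted output} — 10 in all.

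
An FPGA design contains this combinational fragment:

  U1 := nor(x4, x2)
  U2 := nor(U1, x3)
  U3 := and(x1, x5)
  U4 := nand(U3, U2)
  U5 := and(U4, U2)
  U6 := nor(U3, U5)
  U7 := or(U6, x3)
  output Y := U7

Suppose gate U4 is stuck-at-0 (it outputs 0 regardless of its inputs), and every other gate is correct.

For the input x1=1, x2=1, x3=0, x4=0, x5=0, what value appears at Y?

1

Propagate with U4 forced: U1=0, U2=1, U3=0, U4=0 [stuck-at-0], U5=0, U6=1, U7=1.
So Y = 1. (Without the fault it would be 0.)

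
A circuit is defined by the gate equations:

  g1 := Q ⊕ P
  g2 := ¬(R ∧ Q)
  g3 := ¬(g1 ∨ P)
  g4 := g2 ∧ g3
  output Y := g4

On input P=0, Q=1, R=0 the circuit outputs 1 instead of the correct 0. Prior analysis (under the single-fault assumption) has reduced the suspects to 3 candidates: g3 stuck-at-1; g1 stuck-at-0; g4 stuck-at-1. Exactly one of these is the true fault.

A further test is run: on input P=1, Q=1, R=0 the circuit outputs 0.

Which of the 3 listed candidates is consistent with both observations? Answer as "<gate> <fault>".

Evaluate each candidate on input P=1, Q=1, R=0:
  g3 stuck-at-1: g1=0, g2=1, g3=1 [stuck-at-1], g4=1 → 1 — eliminated
  g1 stuck-at-0: g1=0 [stuck-at-0], g2=1, g3=0, g4=0 → 0 — matches
  g4 stuck-at-1: g1=0, g2=1, g3=0, g4=1 [stuck-at-1] → 1 — eliminated
Only g1 stuck-at-0 reproduces the observed 0.

g1 stuck-at-0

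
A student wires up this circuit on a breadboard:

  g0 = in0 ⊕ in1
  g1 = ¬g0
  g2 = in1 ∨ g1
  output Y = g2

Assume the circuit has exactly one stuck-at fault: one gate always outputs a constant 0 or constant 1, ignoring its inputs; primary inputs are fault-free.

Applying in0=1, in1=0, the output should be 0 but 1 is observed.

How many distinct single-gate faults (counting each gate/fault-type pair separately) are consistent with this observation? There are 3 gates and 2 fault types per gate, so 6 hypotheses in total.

Fault-free: g0=1, g1=0, g2=0 → 0. Observed 1.
  g0 stuck-at-0: output 1 ✓
  g0 stuck-at-1: output 0 ✗
  g1 stuck-at-0: output 0 ✗
  g1 stuck-at-1: output 1 ✓
  g2 stuck-at-0: output 0 ✗
  g2 stuck-at-1: output 1 ✓
Consistent faults: {g0 stuck-at-0, g1 stuck-at-1, g2 stuck-at-1} — 3 in all.

3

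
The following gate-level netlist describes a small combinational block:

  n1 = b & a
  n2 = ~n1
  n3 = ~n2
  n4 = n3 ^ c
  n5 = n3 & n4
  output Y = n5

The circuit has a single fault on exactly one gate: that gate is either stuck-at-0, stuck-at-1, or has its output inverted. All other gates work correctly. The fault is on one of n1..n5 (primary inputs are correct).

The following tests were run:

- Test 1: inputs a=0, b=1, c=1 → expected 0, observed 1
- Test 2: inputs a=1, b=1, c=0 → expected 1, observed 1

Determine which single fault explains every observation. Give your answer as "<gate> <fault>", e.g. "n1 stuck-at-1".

n5 stuck-at-1

Fault-free values for test 1 (a=0, b=1, c=1): n1=0, n2=1, n3=0, n4=1, n5=0, giving Y=0. Observed 1.
Test 1: faults giving observed 1 are {n5 stuck-at-1, n5 inverted output}.
Test 2 (a=1, b=1, c=0): fault-free n1=1, n2=0, n3=1, n4=1, n5=1 → 1; observed 1. Eliminates n5 inverted output.
Only n5 stuck-at-1 is consistent with every test.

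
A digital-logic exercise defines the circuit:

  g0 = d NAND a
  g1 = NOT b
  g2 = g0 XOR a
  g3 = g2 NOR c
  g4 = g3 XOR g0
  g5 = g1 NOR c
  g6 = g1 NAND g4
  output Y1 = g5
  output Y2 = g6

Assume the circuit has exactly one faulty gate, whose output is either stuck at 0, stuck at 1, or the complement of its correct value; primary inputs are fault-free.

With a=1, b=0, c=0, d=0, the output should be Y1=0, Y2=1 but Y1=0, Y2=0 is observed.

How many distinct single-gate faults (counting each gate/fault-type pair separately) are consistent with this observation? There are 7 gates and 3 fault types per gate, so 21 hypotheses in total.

Fault-free: g0=1, g1=1, g2=0, g3=1, g4=0, g5=0, g6=1 → Y1=0, Y2=1. Observed Y1=0, Y2=0.
  g0: none of the 3 fault types match ✗
  g1: none of the 3 fault types match ✗
  g2: stuck-at-1, inverted output ✓; others ✗
  g3: stuck-at-0, inverted output ✓; others ✗
  g4: stuck-at-1, inverted output ✓; others ✗
  g5: none of the 3 fault types match ✗
  g6: stuck-at-0, inverted output ✓; others ✗
Consistent faults: {g2 stuck-at-1, g2 inverted output, g3 stuck-at-0, g3 inverted output, g4 stuck-at-1, g4 inverted output, g6 stuck-at-0, g6 inverted output} — 8 in all.

8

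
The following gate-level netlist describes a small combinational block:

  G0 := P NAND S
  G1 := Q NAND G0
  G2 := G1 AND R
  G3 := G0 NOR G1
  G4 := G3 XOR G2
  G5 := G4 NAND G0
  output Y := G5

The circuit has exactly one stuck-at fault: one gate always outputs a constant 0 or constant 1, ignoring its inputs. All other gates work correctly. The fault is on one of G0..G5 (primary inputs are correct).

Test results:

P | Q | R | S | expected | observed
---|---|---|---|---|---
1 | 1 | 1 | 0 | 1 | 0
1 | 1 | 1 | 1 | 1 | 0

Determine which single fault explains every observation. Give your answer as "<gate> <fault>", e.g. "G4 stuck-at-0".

G5 stuck-at-0

Fault-free values for test 1 (P=1, Q=1, R=1, S=0): G0=1, G1=0, G2=0, G3=0, G4=0, G5=1, giving Y=1. Observed 0.
Test 1: faults giving observed 0 are {G1 stuck-at-1, G2 stuck-at-1, G3 stuck-at-1, G4 stuck-at-1, G5 stuck-at-0}.
Test 2 (P=1, Q=1, R=1, S=1): fault-free G0=0, G1=1, G2=1, G3=0, G4=1, G5=1 → 1; observed 0. Eliminates G1 stuck-at-1, G2 stuck-at-1, G3 stuck-at-1, G4 stuck-at-1.
Only G5 stuck-at-0 is consistent with every test.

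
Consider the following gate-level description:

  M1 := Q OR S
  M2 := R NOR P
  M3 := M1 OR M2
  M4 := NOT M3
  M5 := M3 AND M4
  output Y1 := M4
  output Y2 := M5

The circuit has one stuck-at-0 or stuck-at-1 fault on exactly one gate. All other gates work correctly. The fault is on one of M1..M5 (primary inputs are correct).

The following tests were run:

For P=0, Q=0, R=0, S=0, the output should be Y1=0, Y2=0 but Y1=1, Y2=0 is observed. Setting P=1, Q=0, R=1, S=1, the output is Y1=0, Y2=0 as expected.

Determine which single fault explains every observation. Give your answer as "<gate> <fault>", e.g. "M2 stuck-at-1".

Fault-free values for test 1 (P=0, Q=0, R=0, S=0): M1=0, M2=1, M3=1, M4=0, M5=0, giving Y1=0, Y2=0. Observed Y1=1, Y2=0.
Test 1: faults giving observed Y1=1, Y2=0 are {M2 stuck-at-0, M3 stuck-at-0}.
Test 2 (P=1, Q=0, R=1, S=1): fault-free M1=1, M2=0, M3=1, M4=0, M5=0 → Y1=0, Y2=0; observed Y1=0, Y2=0. Eliminates M3 stuck-at-0.
Only M2 stuck-at-0 is consistent with every test.

M2 stuck-at-0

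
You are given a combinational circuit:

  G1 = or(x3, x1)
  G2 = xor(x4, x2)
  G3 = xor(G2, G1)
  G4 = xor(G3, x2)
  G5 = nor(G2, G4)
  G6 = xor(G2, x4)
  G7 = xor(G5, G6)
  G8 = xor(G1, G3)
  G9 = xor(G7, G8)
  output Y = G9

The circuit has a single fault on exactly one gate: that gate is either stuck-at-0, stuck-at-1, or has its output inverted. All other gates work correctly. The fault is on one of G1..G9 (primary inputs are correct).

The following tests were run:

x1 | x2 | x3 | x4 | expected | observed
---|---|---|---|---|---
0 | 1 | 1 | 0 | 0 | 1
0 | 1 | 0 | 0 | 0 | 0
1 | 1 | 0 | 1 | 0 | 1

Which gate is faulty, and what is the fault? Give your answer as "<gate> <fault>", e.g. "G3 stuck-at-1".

G2 inverted output

Fault-free values for test 1 (x1=0, x2=1, x3=1, x4=0): G1=1, G2=1, G3=0, G4=1, G5=0, G6=1, G7=1, G8=1, G9=0, giving Y=0. Observed 1.
Test 1: faults giving observed 1 are {G2 stuck-at-0, G2 inverted output, G3 stuck-at-1, G3 inverted output, G5 stuck-at-1, G5 inverted output, G6 stuck-at-0, G6 inverted output, G7 stuck-at-0, G7 inverted output, G8 stuck-at-0, G8 inverted output, G9 stuck-at-1, G9 inverted output}.
Test 2 (x1=0, x2=1, x3=0, x4=0): fault-free G1=0, G2=1, G3=1, G4=0, G5=0, G6=1, G7=1, G8=1, G9=0 → 0; observed 0. Eliminates G3 inverted output, G5 stuck-at-1, G5 inverted output, G6 stuck-at-0, G6 inverted output, G7 stuck-at-0, G7 inverted output, G8 stuck-at-0, G8 inverted output, G9 stuck-at-1, G9 inverted output.
Test 3 (x1=1, x2=1, x3=0, x4=1): fault-free G1=1, G2=0, G3=1, G4=0, G5=1, G6=1, G7=0, G8=0, G9=0 → 0; observed 1. Eliminates G2 stuck-at-0, G3 stuck-at-1.
Only G2 inverted output is consistent with every test.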